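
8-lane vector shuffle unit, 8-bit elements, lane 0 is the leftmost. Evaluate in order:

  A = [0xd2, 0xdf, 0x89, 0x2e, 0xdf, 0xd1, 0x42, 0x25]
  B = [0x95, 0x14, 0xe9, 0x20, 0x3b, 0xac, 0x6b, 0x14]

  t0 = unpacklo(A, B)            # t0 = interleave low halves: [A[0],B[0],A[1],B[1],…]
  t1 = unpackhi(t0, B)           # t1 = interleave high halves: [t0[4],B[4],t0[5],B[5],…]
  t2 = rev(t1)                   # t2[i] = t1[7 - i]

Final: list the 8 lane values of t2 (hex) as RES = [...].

RES = [0x14, 0x20, 0x6b, 0x2e, 0xac, 0xe9, 0x3b, 0x89]

  t0: d2 95 df 14 89 e9 2e 20
  t1: 89 3b e9 ac 2e 6b 20 14
  t2: 14 20 6b 2e ac e9 3b 89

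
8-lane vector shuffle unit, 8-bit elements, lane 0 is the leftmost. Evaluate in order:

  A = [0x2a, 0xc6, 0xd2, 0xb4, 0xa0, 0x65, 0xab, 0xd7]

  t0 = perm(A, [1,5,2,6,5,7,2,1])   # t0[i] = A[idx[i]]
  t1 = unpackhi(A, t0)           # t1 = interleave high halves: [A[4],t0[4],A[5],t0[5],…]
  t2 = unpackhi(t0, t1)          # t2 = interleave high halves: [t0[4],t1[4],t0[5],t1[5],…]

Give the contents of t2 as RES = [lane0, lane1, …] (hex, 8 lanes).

RES = [ 0x65  0xab  0xd7  0xd2  0xd2  0xd7  0xc6  0xc6 ]

t0 = [0xc6, 0x65, 0xd2, 0xab, 0x65, 0xd7, 0xd2, 0xc6]
t1 = [0xa0, 0x65, 0x65, 0xd7, 0xab, 0xd2, 0xd7, 0xc6]
t2 = [0x65, 0xab, 0xd7, 0xd2, 0xd2, 0xd7, 0xc6, 0xc6]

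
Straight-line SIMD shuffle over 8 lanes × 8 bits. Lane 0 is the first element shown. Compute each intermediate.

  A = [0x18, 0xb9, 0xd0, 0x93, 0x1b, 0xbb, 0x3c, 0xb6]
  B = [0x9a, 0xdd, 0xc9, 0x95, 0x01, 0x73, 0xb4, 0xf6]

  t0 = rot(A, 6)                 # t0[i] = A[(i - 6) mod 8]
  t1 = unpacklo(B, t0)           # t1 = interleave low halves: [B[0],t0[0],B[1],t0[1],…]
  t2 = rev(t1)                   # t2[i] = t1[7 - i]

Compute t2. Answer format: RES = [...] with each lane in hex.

→ t0 |d0|93|1b|bb|3c|b6|18|b9|
→ t1 |9a|d0|dd|93|c9|1b|95|bb|
→ t2 |bb|95|1b|c9|93|dd|d0|9a|

RES = [0xbb, 0x95, 0x1b, 0xc9, 0x93, 0xdd, 0xd0, 0x9a]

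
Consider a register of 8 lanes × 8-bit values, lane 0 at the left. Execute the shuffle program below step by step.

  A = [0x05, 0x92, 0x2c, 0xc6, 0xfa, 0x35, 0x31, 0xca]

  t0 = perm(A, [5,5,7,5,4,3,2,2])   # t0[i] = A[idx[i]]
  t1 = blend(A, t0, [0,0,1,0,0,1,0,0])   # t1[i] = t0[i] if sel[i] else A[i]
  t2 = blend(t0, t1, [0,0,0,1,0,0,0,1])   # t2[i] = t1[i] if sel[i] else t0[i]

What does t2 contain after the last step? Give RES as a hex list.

RES = [0x35, 0x35, 0xca, 0xc6, 0xfa, 0xc6, 0x2c, 0xca]

t0 = [0x35, 0x35, 0xca, 0x35, 0xfa, 0xc6, 0x2c, 0x2c]
t1 = [0x05, 0x92, 0xca, 0xc6, 0xfa, 0xc6, 0x31, 0xca]
t2 = [0x35, 0x35, 0xca, 0xc6, 0xfa, 0xc6, 0x2c, 0xca]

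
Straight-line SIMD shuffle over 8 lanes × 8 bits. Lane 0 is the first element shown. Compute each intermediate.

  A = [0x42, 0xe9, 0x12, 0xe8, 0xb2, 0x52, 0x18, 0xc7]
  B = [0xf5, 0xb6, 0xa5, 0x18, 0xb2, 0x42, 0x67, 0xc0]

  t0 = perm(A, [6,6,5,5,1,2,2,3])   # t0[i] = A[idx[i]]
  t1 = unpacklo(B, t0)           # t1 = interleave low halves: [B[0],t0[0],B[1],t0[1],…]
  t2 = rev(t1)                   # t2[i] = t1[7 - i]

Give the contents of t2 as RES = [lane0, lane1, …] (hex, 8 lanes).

  t0: 18 18 52 52 e9 12 12 e8
  t1: f5 18 b6 18 a5 52 18 52
  t2: 52 18 52 a5 18 b6 18 f5

RES = [ 0x52  0x18  0x52  0xa5  0x18  0xb6  0x18  0xf5 ]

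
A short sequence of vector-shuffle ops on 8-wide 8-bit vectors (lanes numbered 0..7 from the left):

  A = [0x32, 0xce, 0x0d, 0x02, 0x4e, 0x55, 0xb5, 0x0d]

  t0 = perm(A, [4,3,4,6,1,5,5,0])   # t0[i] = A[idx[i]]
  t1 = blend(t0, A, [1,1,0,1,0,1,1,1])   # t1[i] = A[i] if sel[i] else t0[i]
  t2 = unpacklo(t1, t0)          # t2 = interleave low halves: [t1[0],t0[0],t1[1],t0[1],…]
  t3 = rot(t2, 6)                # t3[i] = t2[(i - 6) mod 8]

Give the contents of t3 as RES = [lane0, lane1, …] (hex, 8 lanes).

→ t0 |4e|02|4e|b5|ce|55|55|32|
→ t1 |32|ce|4e|02|ce|55|b5|0d|
→ t2 |32|4e|ce|02|4e|4e|02|b5|
→ t3 |ce|02|4e|4e|02|b5|32|4e|

RES = [0xce, 0x02, 0x4e, 0x4e, 0x02, 0xb5, 0x32, 0x4e]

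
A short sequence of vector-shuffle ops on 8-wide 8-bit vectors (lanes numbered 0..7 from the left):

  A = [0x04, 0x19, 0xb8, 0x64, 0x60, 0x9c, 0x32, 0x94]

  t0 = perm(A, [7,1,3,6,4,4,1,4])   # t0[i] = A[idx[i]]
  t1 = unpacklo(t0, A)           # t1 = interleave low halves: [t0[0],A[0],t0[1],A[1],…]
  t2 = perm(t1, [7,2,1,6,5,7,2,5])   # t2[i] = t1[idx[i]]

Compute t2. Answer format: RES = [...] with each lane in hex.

RES = [ 0x64  0x19  0x04  0x32  0xb8  0x64  0x19  0xb8 ]

→ t0 |94|19|64|32|60|60|19|60|
→ t1 |94|04|19|19|64|b8|32|64|
→ t2 |64|19|04|32|b8|64|19|b8|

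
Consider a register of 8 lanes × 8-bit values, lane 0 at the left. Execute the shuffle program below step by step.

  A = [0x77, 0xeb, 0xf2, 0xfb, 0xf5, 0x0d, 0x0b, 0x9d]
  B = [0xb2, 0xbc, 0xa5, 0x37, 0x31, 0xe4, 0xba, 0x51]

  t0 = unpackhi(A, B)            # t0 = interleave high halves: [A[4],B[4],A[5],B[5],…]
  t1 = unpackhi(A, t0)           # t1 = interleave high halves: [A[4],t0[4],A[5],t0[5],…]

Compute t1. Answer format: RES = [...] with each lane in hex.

RES = [ 0xf5  0x0b  0x0d  0xba  0x0b  0x9d  0x9d  0x51 ]

t0 = [0xf5, 0x31, 0x0d, 0xe4, 0x0b, 0xba, 0x9d, 0x51]
t1 = [0xf5, 0x0b, 0x0d, 0xba, 0x0b, 0x9d, 0x9d, 0x51]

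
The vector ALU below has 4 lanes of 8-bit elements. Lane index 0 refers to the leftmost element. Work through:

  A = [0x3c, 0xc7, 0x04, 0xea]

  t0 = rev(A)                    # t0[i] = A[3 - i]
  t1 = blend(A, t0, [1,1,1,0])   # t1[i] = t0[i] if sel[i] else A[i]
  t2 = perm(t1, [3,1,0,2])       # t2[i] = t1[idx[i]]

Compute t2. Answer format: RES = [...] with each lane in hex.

RES = [ 0xea  0x04  0xea  0xc7 ]

t0 = [0xea, 0x04, 0xc7, 0x3c]
t1 = [0xea, 0x04, 0xc7, 0xea]
t2 = [0xea, 0x04, 0xea, 0xc7]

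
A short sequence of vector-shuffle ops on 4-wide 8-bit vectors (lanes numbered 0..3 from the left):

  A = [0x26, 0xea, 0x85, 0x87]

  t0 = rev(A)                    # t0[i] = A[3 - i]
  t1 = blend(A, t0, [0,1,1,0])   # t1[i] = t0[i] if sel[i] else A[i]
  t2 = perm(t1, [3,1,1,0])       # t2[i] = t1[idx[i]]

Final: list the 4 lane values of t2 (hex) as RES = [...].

→ t0 |87|85|ea|26|
→ t1 |26|85|ea|87|
→ t2 |87|85|85|26|

RES = [0x87, 0x85, 0x85, 0x26]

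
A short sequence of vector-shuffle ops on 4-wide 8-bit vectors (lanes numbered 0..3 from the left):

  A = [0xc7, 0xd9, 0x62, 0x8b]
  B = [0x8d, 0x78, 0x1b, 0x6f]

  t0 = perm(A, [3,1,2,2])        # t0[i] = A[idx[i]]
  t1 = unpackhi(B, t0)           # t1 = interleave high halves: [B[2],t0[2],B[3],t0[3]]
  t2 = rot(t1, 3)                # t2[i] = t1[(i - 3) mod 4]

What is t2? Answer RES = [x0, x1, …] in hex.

t0 = [0x8b, 0xd9, 0x62, 0x62]
t1 = [0x1b, 0x62, 0x6f, 0x62]
t2 = [0x62, 0x6f, 0x62, 0x1b]

RES = [ 0x62  0x6f  0x62  0x1b ]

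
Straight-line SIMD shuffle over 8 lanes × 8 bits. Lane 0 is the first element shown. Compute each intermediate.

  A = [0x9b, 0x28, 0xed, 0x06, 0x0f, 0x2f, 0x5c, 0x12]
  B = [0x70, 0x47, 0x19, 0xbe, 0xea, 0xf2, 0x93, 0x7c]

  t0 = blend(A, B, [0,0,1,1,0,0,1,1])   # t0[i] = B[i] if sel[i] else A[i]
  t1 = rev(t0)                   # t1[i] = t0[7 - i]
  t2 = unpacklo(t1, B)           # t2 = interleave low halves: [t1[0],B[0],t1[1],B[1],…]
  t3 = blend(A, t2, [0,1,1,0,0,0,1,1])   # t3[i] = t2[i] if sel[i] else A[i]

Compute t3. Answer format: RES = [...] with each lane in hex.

  t0: 9b 28 19 be 0f 2f 93 7c
  t1: 7c 93 2f 0f be 19 28 9b
  t2: 7c 70 93 47 2f 19 0f be
  t3: 9b 70 93 06 0f 2f 0f be

RES = [0x9b, 0x70, 0x93, 0x06, 0x0f, 0x2f, 0x0f, 0xbe]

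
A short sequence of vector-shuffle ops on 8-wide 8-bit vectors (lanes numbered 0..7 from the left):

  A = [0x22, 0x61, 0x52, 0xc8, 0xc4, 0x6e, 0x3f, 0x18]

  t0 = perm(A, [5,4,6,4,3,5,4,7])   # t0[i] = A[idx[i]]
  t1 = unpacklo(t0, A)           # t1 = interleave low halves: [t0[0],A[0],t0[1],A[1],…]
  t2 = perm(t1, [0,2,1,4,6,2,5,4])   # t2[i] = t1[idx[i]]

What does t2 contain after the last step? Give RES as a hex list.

t0 = [0x6e, 0xc4, 0x3f, 0xc4, 0xc8, 0x6e, 0xc4, 0x18]
t1 = [0x6e, 0x22, 0xc4, 0x61, 0x3f, 0x52, 0xc4, 0xc8]
t2 = [0x6e, 0xc4, 0x22, 0x3f, 0xc4, 0xc4, 0x52, 0x3f]

RES = [ 0x6e  0xc4  0x22  0x3f  0xc4  0xc4  0x52  0x3f ]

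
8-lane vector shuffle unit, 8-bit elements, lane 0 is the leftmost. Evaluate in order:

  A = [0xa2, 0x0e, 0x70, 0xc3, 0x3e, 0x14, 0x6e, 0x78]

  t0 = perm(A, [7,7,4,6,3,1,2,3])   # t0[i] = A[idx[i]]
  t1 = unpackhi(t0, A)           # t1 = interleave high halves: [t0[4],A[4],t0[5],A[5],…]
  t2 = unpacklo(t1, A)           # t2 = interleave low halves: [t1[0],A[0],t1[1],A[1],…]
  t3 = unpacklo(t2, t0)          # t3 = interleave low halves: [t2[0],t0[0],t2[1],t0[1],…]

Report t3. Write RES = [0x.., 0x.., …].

→ t0 |78|78|3e|6e|c3|0e|70|c3|
→ t1 |c3|3e|0e|14|70|6e|c3|78|
→ t2 |c3|a2|3e|0e|0e|70|14|c3|
→ t3 |c3|78|a2|78|3e|3e|0e|6e|

RES = [0xc3, 0x78, 0xa2, 0x78, 0x3e, 0x3e, 0x0e, 0x6e]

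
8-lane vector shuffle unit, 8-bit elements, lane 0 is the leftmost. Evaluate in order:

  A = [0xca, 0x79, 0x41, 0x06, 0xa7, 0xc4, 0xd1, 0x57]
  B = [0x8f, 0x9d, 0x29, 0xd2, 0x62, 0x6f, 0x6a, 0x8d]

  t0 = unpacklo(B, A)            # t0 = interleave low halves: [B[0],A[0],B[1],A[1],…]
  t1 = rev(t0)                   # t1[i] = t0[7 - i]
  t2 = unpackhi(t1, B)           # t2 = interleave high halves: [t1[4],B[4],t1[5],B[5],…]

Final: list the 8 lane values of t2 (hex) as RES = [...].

RES = [ 0x79  0x62  0x9d  0x6f  0xca  0x6a  0x8f  0x8d ]

t0 = [0x8f, 0xca, 0x9d, 0x79, 0x29, 0x41, 0xd2, 0x06]
t1 = [0x06, 0xd2, 0x41, 0x29, 0x79, 0x9d, 0xca, 0x8f]
t2 = [0x79, 0x62, 0x9d, 0x6f, 0xca, 0x6a, 0x8f, 0x8d]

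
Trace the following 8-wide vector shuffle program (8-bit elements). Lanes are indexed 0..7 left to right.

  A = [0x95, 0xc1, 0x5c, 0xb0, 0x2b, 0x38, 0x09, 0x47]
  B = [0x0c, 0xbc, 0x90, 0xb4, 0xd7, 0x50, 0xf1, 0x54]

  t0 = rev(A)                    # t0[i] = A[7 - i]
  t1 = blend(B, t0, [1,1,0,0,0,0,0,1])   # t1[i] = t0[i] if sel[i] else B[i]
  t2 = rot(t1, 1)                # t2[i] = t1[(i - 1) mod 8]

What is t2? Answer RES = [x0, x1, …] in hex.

RES = [ 0x95  0x47  0x09  0x90  0xb4  0xd7  0x50  0xf1 ]

  t0: 47 09 38 2b b0 5c c1 95
  t1: 47 09 90 b4 d7 50 f1 95
  t2: 95 47 09 90 b4 d7 50 f1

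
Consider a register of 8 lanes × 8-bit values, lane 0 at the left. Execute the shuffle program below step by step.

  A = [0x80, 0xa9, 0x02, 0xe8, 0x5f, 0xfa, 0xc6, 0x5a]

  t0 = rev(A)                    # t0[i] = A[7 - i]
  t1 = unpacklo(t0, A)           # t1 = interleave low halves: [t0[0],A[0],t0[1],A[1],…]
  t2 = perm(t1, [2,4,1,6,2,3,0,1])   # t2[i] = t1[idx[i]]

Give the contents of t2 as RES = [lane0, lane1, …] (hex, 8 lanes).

t0 = [0x5a, 0xc6, 0xfa, 0x5f, 0xe8, 0x02, 0xa9, 0x80]
t1 = [0x5a, 0x80, 0xc6, 0xa9, 0xfa, 0x02, 0x5f, 0xe8]
t2 = [0xc6, 0xfa, 0x80, 0x5f, 0xc6, 0xa9, 0x5a, 0x80]

RES = [ 0xc6  0xfa  0x80  0x5f  0xc6  0xa9  0x5a  0x80 ]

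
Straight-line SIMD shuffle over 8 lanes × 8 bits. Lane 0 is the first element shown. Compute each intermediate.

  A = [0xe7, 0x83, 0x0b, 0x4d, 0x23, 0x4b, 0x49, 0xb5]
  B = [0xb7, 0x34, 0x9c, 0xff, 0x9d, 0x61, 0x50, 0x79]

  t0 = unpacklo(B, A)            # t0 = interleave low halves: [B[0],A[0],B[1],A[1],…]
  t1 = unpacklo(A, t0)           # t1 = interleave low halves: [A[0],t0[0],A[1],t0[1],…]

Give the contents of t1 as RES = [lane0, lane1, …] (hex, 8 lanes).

→ t0 |b7|e7|34|83|9c|0b|ff|4d|
→ t1 |e7|b7|83|e7|0b|34|4d|83|

RES = [0xe7, 0xb7, 0x83, 0xe7, 0x0b, 0x34, 0x4d, 0x83]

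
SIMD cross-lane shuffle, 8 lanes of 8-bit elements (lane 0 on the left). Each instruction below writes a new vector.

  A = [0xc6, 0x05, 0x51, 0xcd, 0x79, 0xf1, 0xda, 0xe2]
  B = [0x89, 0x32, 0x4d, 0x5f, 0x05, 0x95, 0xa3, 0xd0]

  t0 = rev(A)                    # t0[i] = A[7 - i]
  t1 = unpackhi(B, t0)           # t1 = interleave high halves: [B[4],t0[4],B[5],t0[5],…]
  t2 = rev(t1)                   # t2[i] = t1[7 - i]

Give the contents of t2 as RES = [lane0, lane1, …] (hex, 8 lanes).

RES = [0xc6, 0xd0, 0x05, 0xa3, 0x51, 0x95, 0xcd, 0x05]

  t0: e2 da f1 79 cd 51 05 c6
  t1: 05 cd 95 51 a3 05 d0 c6
  t2: c6 d0 05 a3 51 95 cd 05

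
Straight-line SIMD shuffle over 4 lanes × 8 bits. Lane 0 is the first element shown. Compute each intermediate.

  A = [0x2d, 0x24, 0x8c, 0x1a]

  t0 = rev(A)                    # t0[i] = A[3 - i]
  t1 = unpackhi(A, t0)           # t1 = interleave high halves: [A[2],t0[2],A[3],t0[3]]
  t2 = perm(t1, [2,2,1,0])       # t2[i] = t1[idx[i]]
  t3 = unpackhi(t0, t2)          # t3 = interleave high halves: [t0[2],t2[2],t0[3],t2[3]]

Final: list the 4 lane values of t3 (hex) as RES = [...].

t0 = [0x1a, 0x8c, 0x24, 0x2d]
t1 = [0x8c, 0x24, 0x1a, 0x2d]
t2 = [0x1a, 0x1a, 0x24, 0x8c]
t3 = [0x24, 0x24, 0x2d, 0x8c]

RES = [0x24, 0x24, 0x2d, 0x8c]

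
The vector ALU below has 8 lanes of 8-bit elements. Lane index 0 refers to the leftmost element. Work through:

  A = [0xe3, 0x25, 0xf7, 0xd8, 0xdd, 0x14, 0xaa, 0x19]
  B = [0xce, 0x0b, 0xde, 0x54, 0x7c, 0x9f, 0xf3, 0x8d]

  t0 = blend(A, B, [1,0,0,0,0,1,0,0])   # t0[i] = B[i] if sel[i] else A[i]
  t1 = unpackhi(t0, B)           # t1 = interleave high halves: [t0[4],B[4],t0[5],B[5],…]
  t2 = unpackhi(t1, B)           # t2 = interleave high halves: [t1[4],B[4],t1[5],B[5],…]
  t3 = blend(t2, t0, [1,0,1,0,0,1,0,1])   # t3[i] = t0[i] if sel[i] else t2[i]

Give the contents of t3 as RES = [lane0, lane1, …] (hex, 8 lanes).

  t0: ce 25 f7 d8 dd 9f aa 19
  t1: dd 7c 9f 9f aa f3 19 8d
  t2: aa 7c f3 9f 19 f3 8d 8d
  t3: ce 7c f7 9f 19 9f 8d 19

RES = [0xce, 0x7c, 0xf7, 0x9f, 0x19, 0x9f, 0x8d, 0x19]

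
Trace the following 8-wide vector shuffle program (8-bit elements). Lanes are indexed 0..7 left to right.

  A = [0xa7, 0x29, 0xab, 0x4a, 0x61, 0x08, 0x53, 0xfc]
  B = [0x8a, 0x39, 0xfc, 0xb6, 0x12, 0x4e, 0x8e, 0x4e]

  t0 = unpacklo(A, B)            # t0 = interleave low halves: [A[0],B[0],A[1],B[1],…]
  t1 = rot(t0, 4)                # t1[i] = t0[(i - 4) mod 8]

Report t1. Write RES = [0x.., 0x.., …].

t0 = [0xa7, 0x8a, 0x29, 0x39, 0xab, 0xfc, 0x4a, 0xb6]
t1 = [0xab, 0xfc, 0x4a, 0xb6, 0xa7, 0x8a, 0x29, 0x39]

RES = [0xab, 0xfc, 0x4a, 0xb6, 0xa7, 0x8a, 0x29, 0x39]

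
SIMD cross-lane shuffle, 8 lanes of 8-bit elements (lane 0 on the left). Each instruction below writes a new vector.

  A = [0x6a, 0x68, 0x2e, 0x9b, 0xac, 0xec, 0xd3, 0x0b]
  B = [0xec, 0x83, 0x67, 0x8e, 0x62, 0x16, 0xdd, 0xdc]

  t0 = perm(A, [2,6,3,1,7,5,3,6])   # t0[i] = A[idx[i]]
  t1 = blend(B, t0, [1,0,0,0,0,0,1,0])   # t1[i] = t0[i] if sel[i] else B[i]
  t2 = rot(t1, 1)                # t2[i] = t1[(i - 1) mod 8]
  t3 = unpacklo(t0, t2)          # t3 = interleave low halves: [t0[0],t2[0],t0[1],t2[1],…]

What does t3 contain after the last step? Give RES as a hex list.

→ t0 |2e|d3|9b|68|0b|ec|9b|d3|
→ t1 |2e|83|67|8e|62|16|9b|dc|
→ t2 |dc|2e|83|67|8e|62|16|9b|
→ t3 |2e|dc|d3|2e|9b|83|68|67|

RES = [ 0x2e  0xdc  0xd3  0x2e  0x9b  0x83  0x68  0x67 ]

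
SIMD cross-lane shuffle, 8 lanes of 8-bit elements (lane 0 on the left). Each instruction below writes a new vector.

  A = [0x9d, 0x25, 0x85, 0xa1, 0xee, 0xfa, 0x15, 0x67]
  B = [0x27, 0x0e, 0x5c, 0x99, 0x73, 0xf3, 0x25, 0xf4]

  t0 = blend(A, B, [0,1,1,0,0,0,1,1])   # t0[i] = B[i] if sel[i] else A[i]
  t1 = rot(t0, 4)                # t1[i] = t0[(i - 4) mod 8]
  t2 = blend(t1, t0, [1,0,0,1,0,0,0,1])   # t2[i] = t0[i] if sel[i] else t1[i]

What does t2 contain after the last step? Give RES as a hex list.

  t0: 9d 0e 5c a1 ee fa 25 f4
  t1: ee fa 25 f4 9d 0e 5c a1
  t2: 9d fa 25 a1 9d 0e 5c f4

RES = [ 0x9d  0xfa  0x25  0xa1  0x9d  0x0e  0x5c  0xf4 ]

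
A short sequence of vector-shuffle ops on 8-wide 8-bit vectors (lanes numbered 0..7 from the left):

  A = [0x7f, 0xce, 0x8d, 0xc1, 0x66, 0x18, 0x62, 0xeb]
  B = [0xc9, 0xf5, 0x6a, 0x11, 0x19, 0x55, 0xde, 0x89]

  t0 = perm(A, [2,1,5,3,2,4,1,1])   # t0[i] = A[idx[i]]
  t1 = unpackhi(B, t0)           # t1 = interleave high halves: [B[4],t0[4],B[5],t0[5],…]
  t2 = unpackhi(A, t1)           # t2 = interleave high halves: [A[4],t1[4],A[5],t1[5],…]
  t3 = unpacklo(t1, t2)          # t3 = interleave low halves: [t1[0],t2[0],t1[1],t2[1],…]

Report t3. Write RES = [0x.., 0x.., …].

RES = [ 0x19  0x66  0x8d  0xde  0x55  0x18  0x66  0xce ]

→ t0 |8d|ce|18|c1|8d|66|ce|ce|
→ t1 |19|8d|55|66|de|ce|89|ce|
→ t2 |66|de|18|ce|62|89|eb|ce|
→ t3 |19|66|8d|de|55|18|66|ce|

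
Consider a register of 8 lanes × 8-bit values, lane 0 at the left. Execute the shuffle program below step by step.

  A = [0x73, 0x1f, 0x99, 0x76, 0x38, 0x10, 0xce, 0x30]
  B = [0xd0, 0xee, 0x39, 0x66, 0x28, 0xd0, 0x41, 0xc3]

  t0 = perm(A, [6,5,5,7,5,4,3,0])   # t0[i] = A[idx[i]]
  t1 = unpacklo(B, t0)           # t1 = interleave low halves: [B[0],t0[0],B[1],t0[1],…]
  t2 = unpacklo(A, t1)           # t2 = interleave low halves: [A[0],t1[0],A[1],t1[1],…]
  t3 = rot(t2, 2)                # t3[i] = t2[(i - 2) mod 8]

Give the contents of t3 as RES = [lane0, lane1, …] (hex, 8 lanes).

RES = [0x76, 0x10, 0x73, 0xd0, 0x1f, 0xce, 0x99, 0xee]

t0 = [0xce, 0x10, 0x10, 0x30, 0x10, 0x38, 0x76, 0x73]
t1 = [0xd0, 0xce, 0xee, 0x10, 0x39, 0x10, 0x66, 0x30]
t2 = [0x73, 0xd0, 0x1f, 0xce, 0x99, 0xee, 0x76, 0x10]
t3 = [0x76, 0x10, 0x73, 0xd0, 0x1f, 0xce, 0x99, 0xee]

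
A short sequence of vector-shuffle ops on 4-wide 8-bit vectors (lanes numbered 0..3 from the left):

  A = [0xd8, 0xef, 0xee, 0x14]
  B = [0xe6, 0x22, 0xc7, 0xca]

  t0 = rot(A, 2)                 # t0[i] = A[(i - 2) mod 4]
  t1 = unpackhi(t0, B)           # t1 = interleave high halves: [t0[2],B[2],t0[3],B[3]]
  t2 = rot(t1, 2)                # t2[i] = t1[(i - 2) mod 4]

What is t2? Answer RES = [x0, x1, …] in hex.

RES = [ 0xef  0xca  0xd8  0xc7 ]

t0 = [0xee, 0x14, 0xd8, 0xef]
t1 = [0xd8, 0xc7, 0xef, 0xca]
t2 = [0xef, 0xca, 0xd8, 0xc7]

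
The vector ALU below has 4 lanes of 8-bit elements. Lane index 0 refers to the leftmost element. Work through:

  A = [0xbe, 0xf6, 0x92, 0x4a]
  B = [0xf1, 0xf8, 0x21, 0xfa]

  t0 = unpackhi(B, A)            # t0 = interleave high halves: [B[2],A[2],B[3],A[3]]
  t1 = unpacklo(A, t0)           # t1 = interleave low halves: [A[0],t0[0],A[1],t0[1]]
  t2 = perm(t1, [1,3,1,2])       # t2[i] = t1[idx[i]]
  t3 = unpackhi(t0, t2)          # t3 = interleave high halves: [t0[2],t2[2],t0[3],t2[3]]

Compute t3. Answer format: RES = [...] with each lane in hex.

→ t0 |21|92|fa|4a|
→ t1 |be|21|f6|92|
→ t2 |21|92|21|f6|
→ t3 |fa|21|4a|f6|

RES = [0xfa, 0x21, 0x4a, 0xf6]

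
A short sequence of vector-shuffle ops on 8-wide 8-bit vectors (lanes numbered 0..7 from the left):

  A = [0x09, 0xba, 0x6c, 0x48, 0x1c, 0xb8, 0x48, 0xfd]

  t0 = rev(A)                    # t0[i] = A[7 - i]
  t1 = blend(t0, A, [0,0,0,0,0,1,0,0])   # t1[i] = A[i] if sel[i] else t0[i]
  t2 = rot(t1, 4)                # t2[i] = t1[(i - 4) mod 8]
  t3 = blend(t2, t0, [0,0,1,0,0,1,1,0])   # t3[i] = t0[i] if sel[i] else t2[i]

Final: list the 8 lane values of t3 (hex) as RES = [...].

RES = [0x48, 0xb8, 0xb8, 0x09, 0xfd, 0x6c, 0xba, 0x1c]

  t0: fd 48 b8 1c 48 6c ba 09
  t1: fd 48 b8 1c 48 b8 ba 09
  t2: 48 b8 ba 09 fd 48 b8 1c
  t3: 48 b8 b8 09 fd 6c ba 1c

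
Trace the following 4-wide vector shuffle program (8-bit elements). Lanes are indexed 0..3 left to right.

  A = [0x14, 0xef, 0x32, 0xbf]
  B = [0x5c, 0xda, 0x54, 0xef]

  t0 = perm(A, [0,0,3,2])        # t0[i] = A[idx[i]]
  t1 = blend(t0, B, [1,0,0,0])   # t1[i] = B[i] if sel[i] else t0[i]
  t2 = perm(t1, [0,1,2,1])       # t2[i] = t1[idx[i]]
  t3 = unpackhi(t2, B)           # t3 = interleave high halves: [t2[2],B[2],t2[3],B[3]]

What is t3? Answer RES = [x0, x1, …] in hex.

RES = [ 0xbf  0x54  0x14  0xef ]

t0 = [0x14, 0x14, 0xbf, 0x32]
t1 = [0x5c, 0x14, 0xbf, 0x32]
t2 = [0x5c, 0x14, 0xbf, 0x14]
t3 = [0xbf, 0x54, 0x14, 0xef]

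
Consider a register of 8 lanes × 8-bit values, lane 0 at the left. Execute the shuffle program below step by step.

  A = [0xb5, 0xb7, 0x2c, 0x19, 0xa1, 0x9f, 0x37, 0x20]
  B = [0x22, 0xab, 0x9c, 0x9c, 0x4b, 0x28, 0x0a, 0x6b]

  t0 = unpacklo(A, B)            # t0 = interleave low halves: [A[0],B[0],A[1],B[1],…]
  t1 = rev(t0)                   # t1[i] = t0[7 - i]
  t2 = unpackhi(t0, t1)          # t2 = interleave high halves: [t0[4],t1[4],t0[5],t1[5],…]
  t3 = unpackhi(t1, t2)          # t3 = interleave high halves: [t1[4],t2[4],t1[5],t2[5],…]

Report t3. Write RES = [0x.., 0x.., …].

→ t0 |b5|22|b7|ab|2c|9c|19|9c|
→ t1 |9c|19|9c|2c|ab|b7|22|b5|
→ t2 |2c|ab|9c|b7|19|22|9c|b5|
→ t3 |ab|19|b7|22|22|9c|b5|b5|

RES = [0xab, 0x19, 0xb7, 0x22, 0x22, 0x9c, 0xb5, 0xb5]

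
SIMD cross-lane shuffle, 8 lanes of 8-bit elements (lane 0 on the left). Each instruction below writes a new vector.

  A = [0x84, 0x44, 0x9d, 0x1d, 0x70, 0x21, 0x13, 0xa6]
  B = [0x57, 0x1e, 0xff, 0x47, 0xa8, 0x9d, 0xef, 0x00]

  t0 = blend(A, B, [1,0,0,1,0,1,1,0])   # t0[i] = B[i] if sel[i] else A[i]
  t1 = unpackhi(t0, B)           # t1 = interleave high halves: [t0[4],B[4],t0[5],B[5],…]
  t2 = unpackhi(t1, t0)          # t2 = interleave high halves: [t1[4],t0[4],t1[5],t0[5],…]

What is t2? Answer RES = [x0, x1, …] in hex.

RES = [ 0xef  0x70  0xef  0x9d  0xa6  0xef  0x00  0xa6 ]

  t0: 57 44 9d 47 70 9d ef a6
  t1: 70 a8 9d 9d ef ef a6 00
  t2: ef 70 ef 9d a6 ef 00 a6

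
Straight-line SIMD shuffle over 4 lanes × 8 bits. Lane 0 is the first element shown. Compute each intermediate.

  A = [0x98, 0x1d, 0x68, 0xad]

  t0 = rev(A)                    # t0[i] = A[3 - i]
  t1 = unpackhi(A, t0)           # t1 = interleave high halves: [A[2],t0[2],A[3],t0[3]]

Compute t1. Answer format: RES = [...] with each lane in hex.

RES = [ 0x68  0x1d  0xad  0x98 ]

→ t0 |ad|68|1d|98|
→ t1 |68|1d|ad|98|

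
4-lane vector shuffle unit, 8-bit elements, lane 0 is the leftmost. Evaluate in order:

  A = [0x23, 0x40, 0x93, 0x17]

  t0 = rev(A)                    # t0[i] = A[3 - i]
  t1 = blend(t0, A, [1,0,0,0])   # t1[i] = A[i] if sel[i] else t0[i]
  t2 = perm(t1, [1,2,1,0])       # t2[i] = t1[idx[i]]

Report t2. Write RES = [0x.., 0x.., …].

RES = [ 0x93  0x40  0x93  0x23 ]

  t0: 17 93 40 23
  t1: 23 93 40 23
  t2: 93 40 93 23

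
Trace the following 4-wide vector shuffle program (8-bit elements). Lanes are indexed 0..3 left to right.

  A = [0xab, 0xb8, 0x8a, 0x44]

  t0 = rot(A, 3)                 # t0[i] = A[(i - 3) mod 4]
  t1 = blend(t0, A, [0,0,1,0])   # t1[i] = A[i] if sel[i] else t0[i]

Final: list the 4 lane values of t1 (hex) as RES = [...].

RES = [ 0xb8  0x8a  0x8a  0xab ]

t0 = [0xb8, 0x8a, 0x44, 0xab]
t1 = [0xb8, 0x8a, 0x8a, 0xab]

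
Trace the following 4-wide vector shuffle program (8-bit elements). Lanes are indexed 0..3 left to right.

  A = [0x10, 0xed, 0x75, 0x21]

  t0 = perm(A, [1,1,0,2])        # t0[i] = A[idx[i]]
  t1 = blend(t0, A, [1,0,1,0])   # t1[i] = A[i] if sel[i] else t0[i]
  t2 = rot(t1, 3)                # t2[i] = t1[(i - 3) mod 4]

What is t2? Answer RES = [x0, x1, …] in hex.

→ t0 |ed|ed|10|75|
→ t1 |10|ed|75|75|
→ t2 |ed|75|75|10|

RES = [ 0xed  0x75  0x75  0x10 ]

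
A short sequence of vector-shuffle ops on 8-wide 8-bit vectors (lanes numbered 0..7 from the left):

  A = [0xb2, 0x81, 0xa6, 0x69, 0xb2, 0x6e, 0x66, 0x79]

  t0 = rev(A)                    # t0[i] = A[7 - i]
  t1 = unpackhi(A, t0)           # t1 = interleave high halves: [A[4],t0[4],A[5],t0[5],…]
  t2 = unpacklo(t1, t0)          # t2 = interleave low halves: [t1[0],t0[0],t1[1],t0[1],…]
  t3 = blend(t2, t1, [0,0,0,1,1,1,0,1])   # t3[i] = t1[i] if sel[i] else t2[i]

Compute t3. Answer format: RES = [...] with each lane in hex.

  t0: 79 66 6e b2 69 a6 81 b2
  t1: b2 69 6e a6 66 81 79 b2
  t2: b2 79 69 66 6e 6e a6 b2
  t3: b2 79 69 a6 66 81 a6 b2

RES = [ 0xb2  0x79  0x69  0xa6  0x66  0x81  0xa6  0xb2 ]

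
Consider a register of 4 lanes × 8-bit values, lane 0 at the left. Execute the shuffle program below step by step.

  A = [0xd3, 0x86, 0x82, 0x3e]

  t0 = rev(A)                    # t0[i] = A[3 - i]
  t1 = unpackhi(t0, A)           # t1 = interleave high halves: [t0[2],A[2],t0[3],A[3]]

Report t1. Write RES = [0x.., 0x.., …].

RES = [0x86, 0x82, 0xd3, 0x3e]

→ t0 |3e|82|86|d3|
→ t1 |86|82|d3|3e|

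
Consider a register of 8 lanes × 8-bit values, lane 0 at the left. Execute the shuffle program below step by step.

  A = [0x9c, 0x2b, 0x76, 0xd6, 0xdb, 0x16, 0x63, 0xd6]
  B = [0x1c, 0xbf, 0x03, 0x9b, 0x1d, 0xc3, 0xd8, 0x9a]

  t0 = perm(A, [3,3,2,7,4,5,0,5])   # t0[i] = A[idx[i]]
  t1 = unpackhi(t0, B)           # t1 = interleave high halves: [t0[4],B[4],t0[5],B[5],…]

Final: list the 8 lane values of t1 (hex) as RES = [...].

RES = [0xdb, 0x1d, 0x16, 0xc3, 0x9c, 0xd8, 0x16, 0x9a]

t0 = [0xd6, 0xd6, 0x76, 0xd6, 0xdb, 0x16, 0x9c, 0x16]
t1 = [0xdb, 0x1d, 0x16, 0xc3, 0x9c, 0xd8, 0x16, 0x9a]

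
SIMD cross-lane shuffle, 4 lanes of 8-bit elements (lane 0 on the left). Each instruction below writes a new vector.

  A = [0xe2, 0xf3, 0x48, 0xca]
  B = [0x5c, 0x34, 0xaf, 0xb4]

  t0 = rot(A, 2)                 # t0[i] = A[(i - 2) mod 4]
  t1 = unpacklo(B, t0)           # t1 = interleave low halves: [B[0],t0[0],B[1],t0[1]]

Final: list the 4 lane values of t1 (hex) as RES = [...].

RES = [ 0x5c  0x48  0x34  0xca ]

  t0: 48 ca e2 f3
  t1: 5c 48 34 ca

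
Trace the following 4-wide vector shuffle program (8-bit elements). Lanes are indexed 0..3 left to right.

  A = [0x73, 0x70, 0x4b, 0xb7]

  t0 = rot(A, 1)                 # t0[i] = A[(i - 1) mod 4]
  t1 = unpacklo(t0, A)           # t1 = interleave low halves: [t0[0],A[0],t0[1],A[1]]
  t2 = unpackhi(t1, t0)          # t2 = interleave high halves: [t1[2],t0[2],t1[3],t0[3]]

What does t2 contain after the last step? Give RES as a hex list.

RES = [0x73, 0x70, 0x70, 0x4b]

→ t0 |b7|73|70|4b|
→ t1 |b7|73|73|70|
→ t2 |73|70|70|4b|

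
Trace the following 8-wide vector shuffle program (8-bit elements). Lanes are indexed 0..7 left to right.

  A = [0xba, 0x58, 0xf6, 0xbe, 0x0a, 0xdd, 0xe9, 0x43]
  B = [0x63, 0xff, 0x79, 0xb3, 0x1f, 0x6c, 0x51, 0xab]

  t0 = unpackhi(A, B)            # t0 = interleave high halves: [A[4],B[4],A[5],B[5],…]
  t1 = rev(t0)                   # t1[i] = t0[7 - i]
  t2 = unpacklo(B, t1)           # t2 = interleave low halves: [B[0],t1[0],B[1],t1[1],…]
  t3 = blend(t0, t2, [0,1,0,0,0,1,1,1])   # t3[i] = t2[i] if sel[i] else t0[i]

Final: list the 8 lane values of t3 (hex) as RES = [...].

RES = [0x0a, 0xab, 0xdd, 0x6c, 0xe9, 0x51, 0xb3, 0xe9]

t0 = [0x0a, 0x1f, 0xdd, 0x6c, 0xe9, 0x51, 0x43, 0xab]
t1 = [0xab, 0x43, 0x51, 0xe9, 0x6c, 0xdd, 0x1f, 0x0a]
t2 = [0x63, 0xab, 0xff, 0x43, 0x79, 0x51, 0xb3, 0xe9]
t3 = [0x0a, 0xab, 0xdd, 0x6c, 0xe9, 0x51, 0xb3, 0xe9]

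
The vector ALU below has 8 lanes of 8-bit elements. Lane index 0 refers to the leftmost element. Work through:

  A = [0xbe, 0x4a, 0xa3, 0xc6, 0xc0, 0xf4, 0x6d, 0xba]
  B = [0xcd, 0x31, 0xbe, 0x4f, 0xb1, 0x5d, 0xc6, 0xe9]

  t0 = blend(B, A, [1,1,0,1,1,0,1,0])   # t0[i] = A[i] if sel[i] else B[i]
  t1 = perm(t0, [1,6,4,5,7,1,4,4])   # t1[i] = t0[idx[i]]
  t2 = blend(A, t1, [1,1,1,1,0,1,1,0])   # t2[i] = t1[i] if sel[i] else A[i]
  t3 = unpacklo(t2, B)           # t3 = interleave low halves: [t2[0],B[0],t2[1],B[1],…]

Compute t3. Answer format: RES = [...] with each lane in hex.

→ t0 |be|4a|be|c6|c0|5d|6d|e9|
→ t1 |4a|6d|c0|5d|e9|4a|c0|c0|
→ t2 |4a|6d|c0|5d|c0|4a|c0|ba|
→ t3 |4a|cd|6d|31|c0|be|5d|4f|

RES = [0x4a, 0xcd, 0x6d, 0x31, 0xc0, 0xbe, 0x5d, 0x4f]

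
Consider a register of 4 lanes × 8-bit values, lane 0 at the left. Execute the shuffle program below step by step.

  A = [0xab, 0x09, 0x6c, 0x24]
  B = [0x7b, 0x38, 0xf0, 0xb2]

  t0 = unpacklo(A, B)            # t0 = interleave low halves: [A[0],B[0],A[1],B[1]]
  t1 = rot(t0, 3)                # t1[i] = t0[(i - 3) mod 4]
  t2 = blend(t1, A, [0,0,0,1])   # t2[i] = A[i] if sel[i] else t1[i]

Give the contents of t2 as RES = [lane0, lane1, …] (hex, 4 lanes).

→ t0 |ab|7b|09|38|
→ t1 |7b|09|38|ab|
→ t2 |7b|09|38|24|

RES = [0x7b, 0x09, 0x38, 0x24]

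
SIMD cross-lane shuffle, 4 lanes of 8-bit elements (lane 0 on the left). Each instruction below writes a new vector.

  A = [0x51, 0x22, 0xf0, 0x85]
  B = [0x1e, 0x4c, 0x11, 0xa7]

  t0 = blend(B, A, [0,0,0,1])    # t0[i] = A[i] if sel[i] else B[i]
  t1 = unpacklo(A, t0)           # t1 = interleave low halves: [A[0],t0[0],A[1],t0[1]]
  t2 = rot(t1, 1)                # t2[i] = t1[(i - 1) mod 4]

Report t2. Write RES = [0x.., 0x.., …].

RES = [0x4c, 0x51, 0x1e, 0x22]

t0 = [0x1e, 0x4c, 0x11, 0x85]
t1 = [0x51, 0x1e, 0x22, 0x4c]
t2 = [0x4c, 0x51, 0x1e, 0x22]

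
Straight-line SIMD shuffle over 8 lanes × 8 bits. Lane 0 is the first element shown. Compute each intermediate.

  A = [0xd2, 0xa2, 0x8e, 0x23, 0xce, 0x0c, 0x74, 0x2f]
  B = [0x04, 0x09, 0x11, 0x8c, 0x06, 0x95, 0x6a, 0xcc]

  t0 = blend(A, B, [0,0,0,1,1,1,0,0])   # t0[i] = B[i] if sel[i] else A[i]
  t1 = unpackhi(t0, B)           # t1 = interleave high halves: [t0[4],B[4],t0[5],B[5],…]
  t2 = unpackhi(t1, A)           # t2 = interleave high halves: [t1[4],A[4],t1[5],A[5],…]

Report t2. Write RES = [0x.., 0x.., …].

t0 = [0xd2, 0xa2, 0x8e, 0x8c, 0x06, 0x95, 0x74, 0x2f]
t1 = [0x06, 0x06, 0x95, 0x95, 0x74, 0x6a, 0x2f, 0xcc]
t2 = [0x74, 0xce, 0x6a, 0x0c, 0x2f, 0x74, 0xcc, 0x2f]

RES = [ 0x74  0xce  0x6a  0x0c  0x2f  0x74  0xcc  0x2f ]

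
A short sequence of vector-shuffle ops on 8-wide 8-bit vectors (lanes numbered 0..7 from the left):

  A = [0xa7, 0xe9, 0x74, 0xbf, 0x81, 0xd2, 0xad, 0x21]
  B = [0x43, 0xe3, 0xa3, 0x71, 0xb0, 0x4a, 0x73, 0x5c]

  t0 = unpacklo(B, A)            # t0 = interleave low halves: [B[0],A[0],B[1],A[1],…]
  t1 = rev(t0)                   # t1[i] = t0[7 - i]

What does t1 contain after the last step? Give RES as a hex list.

t0 = [0x43, 0xa7, 0xe3, 0xe9, 0xa3, 0x74, 0x71, 0xbf]
t1 = [0xbf, 0x71, 0x74, 0xa3, 0xe9, 0xe3, 0xa7, 0x43]

RES = [0xbf, 0x71, 0x74, 0xa3, 0xe9, 0xe3, 0xa7, 0x43]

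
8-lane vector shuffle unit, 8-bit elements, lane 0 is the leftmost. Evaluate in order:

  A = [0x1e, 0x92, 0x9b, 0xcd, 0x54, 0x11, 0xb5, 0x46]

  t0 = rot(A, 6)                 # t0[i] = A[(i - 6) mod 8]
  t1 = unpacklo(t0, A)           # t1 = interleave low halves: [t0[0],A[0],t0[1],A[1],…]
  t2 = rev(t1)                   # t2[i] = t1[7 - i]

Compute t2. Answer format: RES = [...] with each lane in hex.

→ t0 |9b|cd|54|11|b5|46|1e|92|
→ t1 |9b|1e|cd|92|54|9b|11|cd|
→ t2 |cd|11|9b|54|92|cd|1e|9b|

RES = [ 0xcd  0x11  0x9b  0x54  0x92  0xcd  0x1e  0x9b ]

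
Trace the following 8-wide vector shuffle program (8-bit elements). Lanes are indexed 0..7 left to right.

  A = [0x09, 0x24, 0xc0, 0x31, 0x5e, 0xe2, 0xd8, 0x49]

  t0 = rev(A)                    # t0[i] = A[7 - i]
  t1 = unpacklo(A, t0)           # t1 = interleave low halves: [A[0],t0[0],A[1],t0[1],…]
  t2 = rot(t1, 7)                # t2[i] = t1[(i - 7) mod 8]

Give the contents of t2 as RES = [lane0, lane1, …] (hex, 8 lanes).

  t0: 49 d8 e2 5e 31 c0 24 09
  t1: 09 49 24 d8 c0 e2 31 5e
  t2: 49 24 d8 c0 e2 31 5e 09

RES = [ 0x49  0x24  0xd8  0xc0  0xe2  0x31  0x5e  0x09 ]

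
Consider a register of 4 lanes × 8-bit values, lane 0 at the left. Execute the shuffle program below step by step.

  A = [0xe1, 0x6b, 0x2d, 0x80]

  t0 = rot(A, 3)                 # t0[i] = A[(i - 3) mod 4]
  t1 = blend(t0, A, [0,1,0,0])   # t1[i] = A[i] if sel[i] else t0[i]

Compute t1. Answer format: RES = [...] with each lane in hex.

→ t0 |6b|2d|80|e1|
→ t1 |6b|6b|80|e1|

RES = [0x6b, 0x6b, 0x80, 0xe1]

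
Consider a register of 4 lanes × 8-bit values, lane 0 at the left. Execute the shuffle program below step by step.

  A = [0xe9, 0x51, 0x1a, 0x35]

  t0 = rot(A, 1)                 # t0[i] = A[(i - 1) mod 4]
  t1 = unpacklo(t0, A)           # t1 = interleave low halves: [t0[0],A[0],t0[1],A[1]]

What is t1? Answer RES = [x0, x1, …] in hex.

RES = [ 0x35  0xe9  0xe9  0x51 ]

t0 = [0x35, 0xe9, 0x51, 0x1a]
t1 = [0x35, 0xe9, 0xe9, 0x51]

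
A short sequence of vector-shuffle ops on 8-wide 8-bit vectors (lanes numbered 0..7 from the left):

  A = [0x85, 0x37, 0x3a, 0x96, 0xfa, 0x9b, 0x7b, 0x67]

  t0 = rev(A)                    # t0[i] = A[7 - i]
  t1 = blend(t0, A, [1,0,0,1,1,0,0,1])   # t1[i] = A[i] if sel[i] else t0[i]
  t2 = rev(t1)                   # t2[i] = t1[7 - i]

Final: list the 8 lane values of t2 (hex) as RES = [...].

  t0: 67 7b 9b fa 96 3a 37 85
  t1: 85 7b 9b 96 fa 3a 37 67
  t2: 67 37 3a fa 96 9b 7b 85

RES = [0x67, 0x37, 0x3a, 0xfa, 0x96, 0x9b, 0x7b, 0x85]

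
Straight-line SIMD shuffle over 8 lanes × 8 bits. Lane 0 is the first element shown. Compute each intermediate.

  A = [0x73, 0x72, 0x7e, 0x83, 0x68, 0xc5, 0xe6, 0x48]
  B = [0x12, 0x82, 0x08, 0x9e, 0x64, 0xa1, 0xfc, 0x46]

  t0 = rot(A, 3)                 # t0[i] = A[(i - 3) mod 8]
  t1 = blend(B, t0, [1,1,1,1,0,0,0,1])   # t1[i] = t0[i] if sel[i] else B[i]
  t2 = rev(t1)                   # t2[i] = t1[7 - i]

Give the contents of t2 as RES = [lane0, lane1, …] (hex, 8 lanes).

t0 = [0xc5, 0xe6, 0x48, 0x73, 0x72, 0x7e, 0x83, 0x68]
t1 = [0xc5, 0xe6, 0x48, 0x73, 0x64, 0xa1, 0xfc, 0x68]
t2 = [0x68, 0xfc, 0xa1, 0x64, 0x73, 0x48, 0xe6, 0xc5]

RES = [0x68, 0xfc, 0xa1, 0x64, 0x73, 0x48, 0xe6, 0xc5]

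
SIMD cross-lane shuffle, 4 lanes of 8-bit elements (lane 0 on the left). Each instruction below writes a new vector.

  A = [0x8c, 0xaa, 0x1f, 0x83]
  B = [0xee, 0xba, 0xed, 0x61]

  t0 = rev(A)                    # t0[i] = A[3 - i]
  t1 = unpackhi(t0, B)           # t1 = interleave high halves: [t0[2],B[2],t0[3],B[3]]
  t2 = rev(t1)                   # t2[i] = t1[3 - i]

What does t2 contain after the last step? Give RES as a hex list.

RES = [0x61, 0x8c, 0xed, 0xaa]

  t0: 83 1f aa 8c
  t1: aa ed 8c 61
  t2: 61 8c ed aa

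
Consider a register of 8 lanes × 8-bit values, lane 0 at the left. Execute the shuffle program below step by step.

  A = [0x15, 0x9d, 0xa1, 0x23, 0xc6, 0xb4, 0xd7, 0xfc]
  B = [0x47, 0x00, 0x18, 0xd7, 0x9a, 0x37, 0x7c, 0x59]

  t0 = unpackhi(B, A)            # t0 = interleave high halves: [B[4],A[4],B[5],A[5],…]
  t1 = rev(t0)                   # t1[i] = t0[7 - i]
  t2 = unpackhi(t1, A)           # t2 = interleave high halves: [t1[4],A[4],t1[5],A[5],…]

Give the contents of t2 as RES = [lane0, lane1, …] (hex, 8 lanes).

RES = [0xb4, 0xc6, 0x37, 0xb4, 0xc6, 0xd7, 0x9a, 0xfc]

  t0: 9a c6 37 b4 7c d7 59 fc
  t1: fc 59 d7 7c b4 37 c6 9a
  t2: b4 c6 37 b4 c6 d7 9a fc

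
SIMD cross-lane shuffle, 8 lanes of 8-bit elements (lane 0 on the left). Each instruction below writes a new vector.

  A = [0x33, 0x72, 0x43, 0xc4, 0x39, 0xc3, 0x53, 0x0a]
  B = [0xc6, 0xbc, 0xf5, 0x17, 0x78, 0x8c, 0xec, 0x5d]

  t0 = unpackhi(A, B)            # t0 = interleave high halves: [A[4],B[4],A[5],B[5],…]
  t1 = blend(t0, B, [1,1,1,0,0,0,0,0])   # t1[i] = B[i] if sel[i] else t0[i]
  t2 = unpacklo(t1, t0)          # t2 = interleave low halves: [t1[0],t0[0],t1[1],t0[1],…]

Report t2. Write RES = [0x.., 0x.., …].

  t0: 39 78 c3 8c 53 ec 0a 5d
  t1: c6 bc f5 8c 53 ec 0a 5d
  t2: c6 39 bc 78 f5 c3 8c 8c

RES = [ 0xc6  0x39  0xbc  0x78  0xf5  0xc3  0x8c  0x8c ]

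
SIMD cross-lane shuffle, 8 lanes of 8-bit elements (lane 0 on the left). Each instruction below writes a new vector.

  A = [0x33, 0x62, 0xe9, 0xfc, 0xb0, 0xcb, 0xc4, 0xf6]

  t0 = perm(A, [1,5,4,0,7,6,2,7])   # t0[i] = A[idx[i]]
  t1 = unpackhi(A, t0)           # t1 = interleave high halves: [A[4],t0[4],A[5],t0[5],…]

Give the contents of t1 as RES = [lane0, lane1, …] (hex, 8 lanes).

  t0: 62 cb b0 33 f6 c4 e9 f6
  t1: b0 f6 cb c4 c4 e9 f6 f6

RES = [ 0xb0  0xf6  0xcb  0xc4  0xc4  0xe9  0xf6  0xf6 ]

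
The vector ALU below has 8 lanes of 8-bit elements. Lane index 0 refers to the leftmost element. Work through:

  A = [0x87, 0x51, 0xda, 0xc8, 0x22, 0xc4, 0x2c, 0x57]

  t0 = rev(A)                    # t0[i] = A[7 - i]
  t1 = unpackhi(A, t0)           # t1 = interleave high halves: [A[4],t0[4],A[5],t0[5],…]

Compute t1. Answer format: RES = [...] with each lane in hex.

  t0: 57 2c c4 22 c8 da 51 87
  t1: 22 c8 c4 da 2c 51 57 87

RES = [ 0x22  0xc8  0xc4  0xda  0x2c  0x51  0x57  0x87 ]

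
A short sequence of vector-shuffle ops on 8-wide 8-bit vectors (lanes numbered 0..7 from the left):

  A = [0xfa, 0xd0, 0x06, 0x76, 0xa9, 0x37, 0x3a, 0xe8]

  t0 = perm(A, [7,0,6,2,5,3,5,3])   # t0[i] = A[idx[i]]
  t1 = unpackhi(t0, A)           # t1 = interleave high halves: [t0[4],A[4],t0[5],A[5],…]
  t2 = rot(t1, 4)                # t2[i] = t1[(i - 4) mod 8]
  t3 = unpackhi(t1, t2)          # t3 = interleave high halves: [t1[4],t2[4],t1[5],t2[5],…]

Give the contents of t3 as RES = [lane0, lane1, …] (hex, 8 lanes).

RES = [ 0x37  0x37  0x3a  0xa9  0x76  0x76  0xe8  0x37 ]

t0 = [0xe8, 0xfa, 0x3a, 0x06, 0x37, 0x76, 0x37, 0x76]
t1 = [0x37, 0xa9, 0x76, 0x37, 0x37, 0x3a, 0x76, 0xe8]
t2 = [0x37, 0x3a, 0x76, 0xe8, 0x37, 0xa9, 0x76, 0x37]
t3 = [0x37, 0x37, 0x3a, 0xa9, 0x76, 0x76, 0xe8, 0x37]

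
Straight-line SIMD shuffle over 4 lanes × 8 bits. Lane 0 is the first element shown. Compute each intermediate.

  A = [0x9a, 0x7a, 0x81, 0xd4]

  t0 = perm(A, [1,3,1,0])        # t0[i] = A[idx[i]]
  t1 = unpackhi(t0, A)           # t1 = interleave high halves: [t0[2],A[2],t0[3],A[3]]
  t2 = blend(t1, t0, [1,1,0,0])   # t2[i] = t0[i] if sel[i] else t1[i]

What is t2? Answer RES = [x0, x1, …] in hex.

→ t0 |7a|d4|7a|9a|
→ t1 |7a|81|9a|d4|
→ t2 |7a|d4|9a|d4|

RES = [0x7a, 0xd4, 0x9a, 0xd4]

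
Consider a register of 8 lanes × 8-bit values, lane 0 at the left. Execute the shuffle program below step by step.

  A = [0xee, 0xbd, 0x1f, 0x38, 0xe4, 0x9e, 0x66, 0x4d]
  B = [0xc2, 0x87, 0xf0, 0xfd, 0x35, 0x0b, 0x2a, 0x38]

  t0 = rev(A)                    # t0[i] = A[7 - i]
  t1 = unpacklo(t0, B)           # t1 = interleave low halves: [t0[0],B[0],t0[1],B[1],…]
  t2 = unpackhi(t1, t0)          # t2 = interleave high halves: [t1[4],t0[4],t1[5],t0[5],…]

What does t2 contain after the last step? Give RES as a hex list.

  t0: 4d 66 9e e4 38 1f bd ee
  t1: 4d c2 66 87 9e f0 e4 fd
  t2: 9e 38 f0 1f e4 bd fd ee

RES = [0x9e, 0x38, 0xf0, 0x1f, 0xe4, 0xbd, 0xfd, 0xee]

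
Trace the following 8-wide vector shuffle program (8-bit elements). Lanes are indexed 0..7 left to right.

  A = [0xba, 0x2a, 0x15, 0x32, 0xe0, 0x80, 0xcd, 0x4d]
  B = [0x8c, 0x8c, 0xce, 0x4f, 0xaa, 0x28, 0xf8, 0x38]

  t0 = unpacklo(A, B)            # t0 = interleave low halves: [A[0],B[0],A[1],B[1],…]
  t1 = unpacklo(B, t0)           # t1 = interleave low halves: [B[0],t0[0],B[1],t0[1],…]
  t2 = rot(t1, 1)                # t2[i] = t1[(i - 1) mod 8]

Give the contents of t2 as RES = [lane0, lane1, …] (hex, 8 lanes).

t0 = [0xba, 0x8c, 0x2a, 0x8c, 0x15, 0xce, 0x32, 0x4f]
t1 = [0x8c, 0xba, 0x8c, 0x8c, 0xce, 0x2a, 0x4f, 0x8c]
t2 = [0x8c, 0x8c, 0xba, 0x8c, 0x8c, 0xce, 0x2a, 0x4f]

RES = [0x8c, 0x8c, 0xba, 0x8c, 0x8c, 0xce, 0x2a, 0x4f]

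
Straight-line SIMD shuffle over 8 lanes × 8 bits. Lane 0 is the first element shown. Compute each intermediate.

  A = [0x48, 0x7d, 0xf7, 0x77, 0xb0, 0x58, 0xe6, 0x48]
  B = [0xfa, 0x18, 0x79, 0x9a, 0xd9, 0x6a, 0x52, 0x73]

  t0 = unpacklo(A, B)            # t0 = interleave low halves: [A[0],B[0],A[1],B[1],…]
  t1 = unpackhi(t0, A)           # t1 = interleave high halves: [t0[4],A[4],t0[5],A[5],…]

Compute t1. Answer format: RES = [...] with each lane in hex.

RES = [ 0xf7  0xb0  0x79  0x58  0x77  0xe6  0x9a  0x48 ]

  t0: 48 fa 7d 18 f7 79 77 9a
  t1: f7 b0 79 58 77 e6 9a 48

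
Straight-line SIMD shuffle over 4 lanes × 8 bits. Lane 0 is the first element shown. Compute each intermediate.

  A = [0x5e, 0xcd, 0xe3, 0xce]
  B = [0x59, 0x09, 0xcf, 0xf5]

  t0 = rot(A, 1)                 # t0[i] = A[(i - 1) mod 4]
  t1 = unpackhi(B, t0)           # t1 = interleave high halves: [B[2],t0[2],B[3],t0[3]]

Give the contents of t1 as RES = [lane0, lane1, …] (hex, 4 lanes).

t0 = [0xce, 0x5e, 0xcd, 0xe3]
t1 = [0xcf, 0xcd, 0xf5, 0xe3]

RES = [0xcf, 0xcd, 0xf5, 0xe3]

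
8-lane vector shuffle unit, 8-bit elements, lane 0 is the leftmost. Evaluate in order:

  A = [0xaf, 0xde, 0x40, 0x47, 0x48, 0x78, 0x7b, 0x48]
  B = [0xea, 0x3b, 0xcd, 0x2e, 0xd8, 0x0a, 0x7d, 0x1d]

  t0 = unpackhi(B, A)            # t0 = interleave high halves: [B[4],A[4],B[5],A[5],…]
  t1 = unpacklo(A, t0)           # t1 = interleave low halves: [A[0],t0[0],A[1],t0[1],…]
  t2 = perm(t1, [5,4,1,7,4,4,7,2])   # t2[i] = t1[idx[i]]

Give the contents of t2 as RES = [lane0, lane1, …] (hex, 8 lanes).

  t0: d8 48 0a 78 7d 7b 1d 48
  t1: af d8 de 48 40 0a 47 78
  t2: 0a 40 d8 78 40 40 78 de

RES = [0x0a, 0x40, 0xd8, 0x78, 0x40, 0x40, 0x78, 0xde]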